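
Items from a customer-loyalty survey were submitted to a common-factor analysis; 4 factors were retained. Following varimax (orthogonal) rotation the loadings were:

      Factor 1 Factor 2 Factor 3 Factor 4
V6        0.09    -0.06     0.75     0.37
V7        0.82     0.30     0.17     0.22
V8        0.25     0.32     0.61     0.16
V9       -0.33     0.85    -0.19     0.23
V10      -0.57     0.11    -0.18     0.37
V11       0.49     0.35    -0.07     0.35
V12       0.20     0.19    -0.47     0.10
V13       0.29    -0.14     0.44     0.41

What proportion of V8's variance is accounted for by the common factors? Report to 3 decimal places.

h² = 0.25² + 0.32² + 0.61² + 0.16² = 0.0625 + 0.1024 + 0.3721 + 0.0256 = 0.5626

0.563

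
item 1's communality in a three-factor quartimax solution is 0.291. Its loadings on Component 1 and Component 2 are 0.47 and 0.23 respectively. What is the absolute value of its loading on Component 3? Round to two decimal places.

Under orthogonal rotation h² = Σλ², so λ_Component 3² = h² − (0.2738) = 0.291 − 0.2738 = 0.0172.
|λ| = √0.0172 = 0.1311.

0.13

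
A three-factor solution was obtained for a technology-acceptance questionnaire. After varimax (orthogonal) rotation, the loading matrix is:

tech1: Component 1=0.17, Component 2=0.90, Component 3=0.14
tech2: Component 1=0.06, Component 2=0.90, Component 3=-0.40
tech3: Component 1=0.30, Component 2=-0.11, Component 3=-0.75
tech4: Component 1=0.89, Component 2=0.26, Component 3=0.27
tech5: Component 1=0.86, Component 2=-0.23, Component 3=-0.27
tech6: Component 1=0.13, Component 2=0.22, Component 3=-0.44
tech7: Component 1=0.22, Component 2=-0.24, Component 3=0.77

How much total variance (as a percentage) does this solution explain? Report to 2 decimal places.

75.04%

Communalities: 0.8585, 0.9736, 0.6646, 0.9326, 0.8654, 0.2589, 0.6989; Σh² = 5.2525.
Total variance with 7 standardized items is 7, so the solution explains 5.2525/7 = 0.7504 = 75.04%.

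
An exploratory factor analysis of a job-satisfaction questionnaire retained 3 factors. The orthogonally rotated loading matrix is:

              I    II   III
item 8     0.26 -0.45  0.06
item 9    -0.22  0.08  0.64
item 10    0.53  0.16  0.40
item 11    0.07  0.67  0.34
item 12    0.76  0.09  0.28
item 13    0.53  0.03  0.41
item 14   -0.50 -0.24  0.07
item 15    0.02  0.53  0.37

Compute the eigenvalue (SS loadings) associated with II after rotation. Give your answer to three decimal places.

SS loadings for II = (-0.45)² + 0.08² + 0.16² + 0.67² + 0.09² + 0.03² + (-0.24)² + 0.53² = 0.2025 + 0.0064 + 0.0256 + 0.4489 + 0.0081 + 0.0009 + 0.0576 + 0.2809 = 1.0309

1.031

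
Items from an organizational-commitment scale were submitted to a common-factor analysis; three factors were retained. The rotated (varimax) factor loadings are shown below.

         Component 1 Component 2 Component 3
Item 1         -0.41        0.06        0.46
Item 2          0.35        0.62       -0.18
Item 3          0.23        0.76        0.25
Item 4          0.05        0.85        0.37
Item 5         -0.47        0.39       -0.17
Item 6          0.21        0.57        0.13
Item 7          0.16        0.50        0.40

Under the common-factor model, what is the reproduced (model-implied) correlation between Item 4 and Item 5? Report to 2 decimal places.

r̂ = Σ λ_i·λ_j across factors = (0.05)(-0.47) + (0.85)(0.39) + (0.37)(-0.17)
  = -0.0235 +0.3315 -0.0629 = 0.2451

0.25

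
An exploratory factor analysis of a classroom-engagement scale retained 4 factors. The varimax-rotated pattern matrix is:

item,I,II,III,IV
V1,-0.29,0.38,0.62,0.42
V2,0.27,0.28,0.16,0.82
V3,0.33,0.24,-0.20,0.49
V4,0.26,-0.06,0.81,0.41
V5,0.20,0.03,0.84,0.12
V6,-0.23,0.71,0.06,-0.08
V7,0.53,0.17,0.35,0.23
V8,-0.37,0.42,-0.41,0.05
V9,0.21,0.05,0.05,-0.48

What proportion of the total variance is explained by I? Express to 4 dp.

0.0987

SS loadings for I = (-0.29)² + 0.27² + 0.33² + 0.26² + 0.20² + (-0.23)² + 0.53² + (-0.37)² + 0.21² = 0.8883
Proportion of variance = 0.8883 / 9 = 0.0987.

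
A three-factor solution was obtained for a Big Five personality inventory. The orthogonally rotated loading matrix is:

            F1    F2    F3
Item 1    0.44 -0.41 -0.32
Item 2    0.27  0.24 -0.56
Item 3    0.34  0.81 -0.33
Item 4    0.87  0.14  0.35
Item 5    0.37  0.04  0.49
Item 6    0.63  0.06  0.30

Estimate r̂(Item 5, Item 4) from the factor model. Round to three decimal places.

r̂ = Σ λ_i·λ_j across factors = (0.37)(0.87) + (0.04)(0.14) + (0.49)(0.35)
  = +0.3219 +0.0056 +0.1715 = 0.4990

0.499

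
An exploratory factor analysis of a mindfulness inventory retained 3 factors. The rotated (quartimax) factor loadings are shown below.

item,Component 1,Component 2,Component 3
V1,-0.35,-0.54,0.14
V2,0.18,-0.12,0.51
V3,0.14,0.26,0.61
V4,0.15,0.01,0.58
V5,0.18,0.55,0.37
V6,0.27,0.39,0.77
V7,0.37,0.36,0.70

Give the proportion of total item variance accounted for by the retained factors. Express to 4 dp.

SS loadings by factor: 0.4392, 0.9579, 2.2080; total = 3.6051.
Total variance with 7 standardized items is 7, so the solution explains 3.6051/7 = 0.5150.

0.5150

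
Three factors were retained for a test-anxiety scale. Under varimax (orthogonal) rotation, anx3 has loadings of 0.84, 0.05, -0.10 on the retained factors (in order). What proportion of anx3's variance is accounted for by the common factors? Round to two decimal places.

h² = 0.84² + 0.05² + (-0.10)² = 0.7056 + 0.0025 + 0.0100 = 0.7181

0.72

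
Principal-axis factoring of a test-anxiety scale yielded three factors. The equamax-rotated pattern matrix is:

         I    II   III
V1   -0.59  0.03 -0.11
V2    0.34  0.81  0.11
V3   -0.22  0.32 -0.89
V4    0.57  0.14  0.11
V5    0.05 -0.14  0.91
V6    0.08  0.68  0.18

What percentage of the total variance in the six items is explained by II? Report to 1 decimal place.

SS loadings for II = 0.03² + 0.81² + 0.32² + 0.14² + (-0.14)² + 0.68² = 1.2610
With 6 standardized items, total variance = 6. Proportion = 1.2610/6 = 0.2102 → 21.02%.

21.0%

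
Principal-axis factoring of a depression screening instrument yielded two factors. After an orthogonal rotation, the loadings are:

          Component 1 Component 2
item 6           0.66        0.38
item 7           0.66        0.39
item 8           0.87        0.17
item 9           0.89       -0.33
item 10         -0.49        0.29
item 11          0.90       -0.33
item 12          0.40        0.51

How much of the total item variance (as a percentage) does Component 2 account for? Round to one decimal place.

12.7%

SS loadings for Component 2 = 0.38² + 0.39² + 0.17² + (-0.33)² + 0.29² + (-0.33)² + 0.51² = 0.8874
With 7 standardized items, total variance = 7. Proportion = 0.8874/7 = 0.1268 → 12.68%.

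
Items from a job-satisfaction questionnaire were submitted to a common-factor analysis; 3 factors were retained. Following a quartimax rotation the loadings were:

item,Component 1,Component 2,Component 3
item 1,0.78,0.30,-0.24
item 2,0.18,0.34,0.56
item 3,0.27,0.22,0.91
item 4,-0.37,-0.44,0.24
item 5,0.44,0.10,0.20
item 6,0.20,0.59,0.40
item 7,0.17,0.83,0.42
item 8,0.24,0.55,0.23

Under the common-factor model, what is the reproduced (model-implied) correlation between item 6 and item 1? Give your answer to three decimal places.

r̂ = Σ λ_i·λ_j across factors = (0.20)(0.78) + (0.59)(0.30) + (0.40)(-0.24)
  = +0.1560 +0.1770 -0.0960 = 0.2370

0.237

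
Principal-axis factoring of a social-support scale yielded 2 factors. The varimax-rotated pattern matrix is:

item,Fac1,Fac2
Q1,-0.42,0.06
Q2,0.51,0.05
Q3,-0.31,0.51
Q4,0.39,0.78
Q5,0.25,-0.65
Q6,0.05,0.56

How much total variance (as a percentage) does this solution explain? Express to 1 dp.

SS loadings by factor: 0.7497, 1.6107; total = 2.3604.
Total variance with 6 standardized items is 6, so the solution explains 2.3604/6 = 0.3934 = 39.34%.

39.3%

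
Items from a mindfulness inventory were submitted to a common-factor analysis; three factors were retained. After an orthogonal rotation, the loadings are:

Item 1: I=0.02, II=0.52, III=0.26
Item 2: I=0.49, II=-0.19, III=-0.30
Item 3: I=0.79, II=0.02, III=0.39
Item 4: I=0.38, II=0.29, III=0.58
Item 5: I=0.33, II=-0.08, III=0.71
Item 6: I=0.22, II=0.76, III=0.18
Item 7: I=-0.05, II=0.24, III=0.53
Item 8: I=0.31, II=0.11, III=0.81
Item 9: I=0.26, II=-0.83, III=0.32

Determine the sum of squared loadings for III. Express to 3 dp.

SS loadings for III = 0.26² + (-0.30)² + 0.39² + 0.58² + 0.71² + 0.18² + 0.53² + 0.81² + 0.32² = 0.0676 + 0.0900 + 0.1521 + 0.3364 + 0.5041 + 0.0324 + 0.2809 + 0.6561 + 0.1024 = 2.2220

2.222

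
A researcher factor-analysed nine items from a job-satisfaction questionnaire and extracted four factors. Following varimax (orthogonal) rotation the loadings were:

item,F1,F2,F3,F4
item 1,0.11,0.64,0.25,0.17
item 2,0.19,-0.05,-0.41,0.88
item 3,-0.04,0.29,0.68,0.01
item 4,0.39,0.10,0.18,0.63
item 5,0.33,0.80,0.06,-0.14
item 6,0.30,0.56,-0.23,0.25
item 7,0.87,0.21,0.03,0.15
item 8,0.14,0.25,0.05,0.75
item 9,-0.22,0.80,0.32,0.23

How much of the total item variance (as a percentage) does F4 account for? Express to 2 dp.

21.34%

SS loadings for F4 = 0.17² + 0.88² + 0.01² + 0.63² + (-0.14)² + 0.25² + 0.15² + 0.75² + 0.23² = 1.9203
With 9 standardized items, total variance = 9. Proportion = 1.9203/9 = 0.2134 → 21.34%.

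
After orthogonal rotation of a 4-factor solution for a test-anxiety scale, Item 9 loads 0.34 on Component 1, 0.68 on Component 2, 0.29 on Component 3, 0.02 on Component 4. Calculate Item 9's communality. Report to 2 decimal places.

h² = 0.34² + 0.68² + 0.29² + 0.02² = 0.1156 + 0.4624 + 0.0841 + 0.0004 = 0.6625

0.66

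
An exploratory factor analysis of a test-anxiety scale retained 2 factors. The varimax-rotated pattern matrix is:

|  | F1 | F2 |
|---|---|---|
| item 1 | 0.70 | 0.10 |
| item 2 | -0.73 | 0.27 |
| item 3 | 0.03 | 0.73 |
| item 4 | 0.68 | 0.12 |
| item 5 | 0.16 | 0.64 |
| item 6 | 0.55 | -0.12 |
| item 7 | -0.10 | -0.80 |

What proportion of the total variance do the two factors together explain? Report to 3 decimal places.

Communalities: 0.5000, 0.6058, 0.5338, 0.4768, 0.4352, 0.3169, 0.6500; Σh² = 3.5185.
Total variance with 7 standardized items is 7, so the solution explains 3.5185/7 = 0.5026.

0.503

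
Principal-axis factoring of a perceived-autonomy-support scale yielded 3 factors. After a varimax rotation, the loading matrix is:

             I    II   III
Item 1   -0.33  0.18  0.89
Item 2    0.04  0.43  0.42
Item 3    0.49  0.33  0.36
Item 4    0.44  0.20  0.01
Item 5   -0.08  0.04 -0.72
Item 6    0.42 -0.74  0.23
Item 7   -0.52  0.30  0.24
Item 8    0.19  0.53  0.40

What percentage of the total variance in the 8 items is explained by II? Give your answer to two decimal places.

SS loadings for II = 0.18² + 0.43² + 0.33² + 0.20² + 0.04² + (-0.74)² + 0.30² + 0.53² = 1.2863
With 8 standardized items, total variance = 8. Proportion = 1.2863/8 = 0.1608 → 16.08%.

16.08%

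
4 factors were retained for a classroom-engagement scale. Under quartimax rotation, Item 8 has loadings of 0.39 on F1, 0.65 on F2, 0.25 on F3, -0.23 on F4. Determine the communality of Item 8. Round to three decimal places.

h² = 0.39² + 0.65² + 0.25² + (-0.23)² = 0.1521 + 0.4225 + 0.0625 + 0.0529 = 0.6900

0.690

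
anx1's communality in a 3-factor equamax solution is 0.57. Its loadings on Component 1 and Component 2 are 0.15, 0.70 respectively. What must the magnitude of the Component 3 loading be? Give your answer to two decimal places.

Under orthogonal rotation h² = Σλ², so λ_Component 3² = h² − (0.5125) = 0.57 − 0.5125 = 0.0575.
|λ| = √0.0575 = 0.2398.

0.24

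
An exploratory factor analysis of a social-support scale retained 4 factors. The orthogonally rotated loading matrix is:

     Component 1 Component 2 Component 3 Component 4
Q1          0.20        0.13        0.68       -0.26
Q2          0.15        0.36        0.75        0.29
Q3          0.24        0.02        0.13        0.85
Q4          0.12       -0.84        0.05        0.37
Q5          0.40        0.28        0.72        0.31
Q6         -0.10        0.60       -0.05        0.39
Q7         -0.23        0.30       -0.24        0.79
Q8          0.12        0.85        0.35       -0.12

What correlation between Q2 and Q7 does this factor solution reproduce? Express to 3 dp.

r̂ = Σ λ_i·λ_j across factors = (0.15)(-0.23) + (0.36)(0.30) + (0.75)(-0.24) + (0.29)(0.79)
  = -0.0345 +0.1080 -0.1800 +0.2291 = 0.1226

0.123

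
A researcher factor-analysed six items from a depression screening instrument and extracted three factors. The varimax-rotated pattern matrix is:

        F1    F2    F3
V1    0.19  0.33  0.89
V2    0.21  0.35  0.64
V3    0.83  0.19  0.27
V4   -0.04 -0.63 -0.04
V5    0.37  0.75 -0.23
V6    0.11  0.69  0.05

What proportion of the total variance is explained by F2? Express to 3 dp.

0.284

SS loadings for F2 = 0.33² + 0.35² + 0.19² + (-0.63)² + 0.75² + 0.69² = 1.7030
Proportion of variance = 1.7030 / 6 = 0.2838.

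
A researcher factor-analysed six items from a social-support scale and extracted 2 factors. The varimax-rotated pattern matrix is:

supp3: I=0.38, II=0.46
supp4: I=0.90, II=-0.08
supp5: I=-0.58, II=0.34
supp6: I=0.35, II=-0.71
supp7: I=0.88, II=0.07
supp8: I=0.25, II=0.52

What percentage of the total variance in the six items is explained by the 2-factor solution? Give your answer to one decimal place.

SS loadings by factor: 2.2502, 1.1130; total = 3.3632.
Total variance with 6 standardized items is 6, so the solution explains 3.3632/6 = 0.5605 = 56.05%.

56.1%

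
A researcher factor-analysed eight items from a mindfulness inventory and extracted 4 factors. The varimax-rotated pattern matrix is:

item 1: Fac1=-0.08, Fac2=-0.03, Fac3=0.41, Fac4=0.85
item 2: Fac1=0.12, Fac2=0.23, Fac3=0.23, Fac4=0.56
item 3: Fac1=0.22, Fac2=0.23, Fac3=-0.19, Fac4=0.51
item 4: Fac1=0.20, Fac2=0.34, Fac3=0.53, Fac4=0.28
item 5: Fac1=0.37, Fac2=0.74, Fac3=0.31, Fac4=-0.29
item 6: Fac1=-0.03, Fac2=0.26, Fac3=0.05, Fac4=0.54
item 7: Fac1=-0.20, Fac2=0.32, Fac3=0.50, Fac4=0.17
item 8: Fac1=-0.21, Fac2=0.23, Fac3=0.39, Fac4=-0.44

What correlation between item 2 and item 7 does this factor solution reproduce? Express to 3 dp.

r̂ = Σ λ_i·λ_j across factors = (0.12)(-0.20) + (0.23)(0.32) + (0.23)(0.50) + (0.56)(0.17)
  = -0.0240 +0.0736 +0.1150 +0.0952 = 0.2598

0.260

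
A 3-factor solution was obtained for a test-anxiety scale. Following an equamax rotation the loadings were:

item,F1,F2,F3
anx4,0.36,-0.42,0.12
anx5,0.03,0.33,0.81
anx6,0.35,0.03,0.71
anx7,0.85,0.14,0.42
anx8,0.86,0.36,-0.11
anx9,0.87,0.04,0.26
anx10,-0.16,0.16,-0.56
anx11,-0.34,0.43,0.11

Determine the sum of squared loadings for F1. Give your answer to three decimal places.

SS loadings for F1 = 0.36² + 0.03² + 0.35² + 0.85² + 0.86² + 0.87² + (-0.16)² + (-0.34)² = 0.1296 + 0.0009 + 0.1225 + 0.7225 + 0.7396 + 0.7569 + 0.0256 + 0.1156 = 2.6132

2.613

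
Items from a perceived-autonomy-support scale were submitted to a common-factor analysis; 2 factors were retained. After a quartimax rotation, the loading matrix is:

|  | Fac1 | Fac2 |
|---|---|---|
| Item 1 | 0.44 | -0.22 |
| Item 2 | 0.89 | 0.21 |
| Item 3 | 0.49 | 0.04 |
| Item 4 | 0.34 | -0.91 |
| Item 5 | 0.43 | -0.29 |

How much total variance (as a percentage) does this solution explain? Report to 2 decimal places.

SS loadings by factor: 1.5263, 1.0063; total = 2.5326.
Total variance with 5 standardized items is 5, so the solution explains 2.5326/5 = 0.5065 = 50.65%.

50.65%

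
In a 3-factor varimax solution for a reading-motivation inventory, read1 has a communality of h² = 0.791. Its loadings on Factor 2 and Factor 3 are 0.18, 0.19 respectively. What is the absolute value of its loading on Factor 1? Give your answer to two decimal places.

0.85

Under orthogonal rotation h² = Σλ², so λ_Factor 1² = h² − (0.0685) = 0.791 − 0.0685 = 0.7225.
|λ| = √0.7225 = 0.8500.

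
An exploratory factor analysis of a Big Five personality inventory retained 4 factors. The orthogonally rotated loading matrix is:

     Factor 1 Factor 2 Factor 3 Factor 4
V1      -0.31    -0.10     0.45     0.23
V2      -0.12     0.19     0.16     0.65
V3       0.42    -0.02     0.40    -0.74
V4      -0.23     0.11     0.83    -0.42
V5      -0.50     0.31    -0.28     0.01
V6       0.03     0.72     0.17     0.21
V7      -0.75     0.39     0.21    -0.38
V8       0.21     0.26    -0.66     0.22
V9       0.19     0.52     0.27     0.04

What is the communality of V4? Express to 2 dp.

0.93

h² = (-0.23)² + 0.11² + 0.83² + (-0.42)² = 0.0529 + 0.0121 + 0.6889 + 0.1764 = 0.9303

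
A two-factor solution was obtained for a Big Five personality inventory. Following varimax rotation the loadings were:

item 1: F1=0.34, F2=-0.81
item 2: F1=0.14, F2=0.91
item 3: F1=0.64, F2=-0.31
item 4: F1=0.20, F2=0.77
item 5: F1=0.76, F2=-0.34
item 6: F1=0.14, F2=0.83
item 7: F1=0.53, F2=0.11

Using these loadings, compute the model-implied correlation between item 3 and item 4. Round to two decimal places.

r̂ = Σ λ_i·λ_j across factors = (0.64)(0.20) + (-0.31)(0.77)
  = +0.1280 -0.2387 = -0.1107

-0.11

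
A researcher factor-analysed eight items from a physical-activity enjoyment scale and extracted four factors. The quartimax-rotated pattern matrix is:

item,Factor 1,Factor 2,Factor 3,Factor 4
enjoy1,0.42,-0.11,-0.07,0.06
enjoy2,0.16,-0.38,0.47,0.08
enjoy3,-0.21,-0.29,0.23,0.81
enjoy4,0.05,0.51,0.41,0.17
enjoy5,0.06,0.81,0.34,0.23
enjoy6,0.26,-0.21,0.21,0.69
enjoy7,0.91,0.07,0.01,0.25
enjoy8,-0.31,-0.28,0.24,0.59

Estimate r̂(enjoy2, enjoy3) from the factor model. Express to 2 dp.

r̂ = Σ λ_i·λ_j across factors = (0.16)(-0.21) + (-0.38)(-0.29) + (0.47)(0.23) + (0.08)(0.81)
  = -0.0336 +0.1102 +0.1081 +0.0648 = 0.2495

0.25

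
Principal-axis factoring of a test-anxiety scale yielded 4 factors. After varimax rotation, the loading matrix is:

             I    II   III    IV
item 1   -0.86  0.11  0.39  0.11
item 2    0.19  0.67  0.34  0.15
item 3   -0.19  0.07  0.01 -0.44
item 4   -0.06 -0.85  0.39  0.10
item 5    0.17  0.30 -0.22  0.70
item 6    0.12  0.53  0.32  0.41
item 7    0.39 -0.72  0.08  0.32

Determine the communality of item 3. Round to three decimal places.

h² = (-0.19)² + 0.07² + 0.01² + (-0.44)² = 0.0361 + 0.0049 + 0.0001 + 0.1936 = 0.2347

0.235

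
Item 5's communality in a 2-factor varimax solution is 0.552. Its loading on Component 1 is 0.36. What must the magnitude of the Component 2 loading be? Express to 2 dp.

Under orthogonal rotation h² = Σλ², so λ_Component 2² = h² − (0.1296) = 0.552 − 0.1296 = 0.4224.
|λ| = √0.4224 = 0.6499.

0.65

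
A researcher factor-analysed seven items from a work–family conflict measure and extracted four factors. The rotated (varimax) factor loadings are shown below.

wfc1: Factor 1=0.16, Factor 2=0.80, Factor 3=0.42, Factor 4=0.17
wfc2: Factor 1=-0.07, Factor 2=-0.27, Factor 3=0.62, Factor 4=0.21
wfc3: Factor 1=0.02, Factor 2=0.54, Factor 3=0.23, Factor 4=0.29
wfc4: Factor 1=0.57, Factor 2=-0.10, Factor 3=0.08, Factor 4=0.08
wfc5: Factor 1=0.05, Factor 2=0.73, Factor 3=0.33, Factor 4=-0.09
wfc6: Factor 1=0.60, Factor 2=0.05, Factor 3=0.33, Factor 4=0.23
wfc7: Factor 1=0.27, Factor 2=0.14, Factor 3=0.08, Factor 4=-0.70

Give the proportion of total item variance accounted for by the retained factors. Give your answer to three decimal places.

0.560

SS loadings by factor: 0.7912, 1.5695, 0.8443, 0.7145; total = 3.9195.
Total variance with 7 standardized items is 7, so the solution explains 3.9195/7 = 0.5599.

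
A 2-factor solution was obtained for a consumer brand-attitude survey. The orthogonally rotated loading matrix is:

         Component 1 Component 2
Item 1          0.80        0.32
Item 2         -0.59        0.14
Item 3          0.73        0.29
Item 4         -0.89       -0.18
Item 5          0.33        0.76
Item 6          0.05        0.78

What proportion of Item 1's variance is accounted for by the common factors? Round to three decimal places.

0.742

h² = 0.80² + 0.32² = 0.6400 + 0.1024 = 0.7424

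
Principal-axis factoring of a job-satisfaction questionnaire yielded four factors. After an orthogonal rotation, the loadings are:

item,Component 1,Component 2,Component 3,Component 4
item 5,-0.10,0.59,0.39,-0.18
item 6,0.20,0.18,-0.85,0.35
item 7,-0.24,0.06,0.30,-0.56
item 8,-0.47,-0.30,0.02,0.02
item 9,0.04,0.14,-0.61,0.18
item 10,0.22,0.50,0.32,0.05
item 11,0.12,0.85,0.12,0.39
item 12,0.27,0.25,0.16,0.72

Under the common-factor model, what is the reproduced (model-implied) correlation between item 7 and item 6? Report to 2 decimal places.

-0.49

r̂ = Σ λ_i·λ_j across factors = (-0.24)(0.20) + (0.06)(0.18) + (0.30)(-0.85) + (-0.56)(0.35)
  = -0.0480 +0.0108 -0.2550 -0.1960 = -0.4882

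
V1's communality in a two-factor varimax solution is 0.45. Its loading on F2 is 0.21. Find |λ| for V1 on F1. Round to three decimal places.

Under orthogonal rotation h² = Σλ², so λ_F1² = h² − (0.0441) = 0.45 − 0.0441 = 0.4059.
|λ| = √0.4059 = 0.6371.

0.637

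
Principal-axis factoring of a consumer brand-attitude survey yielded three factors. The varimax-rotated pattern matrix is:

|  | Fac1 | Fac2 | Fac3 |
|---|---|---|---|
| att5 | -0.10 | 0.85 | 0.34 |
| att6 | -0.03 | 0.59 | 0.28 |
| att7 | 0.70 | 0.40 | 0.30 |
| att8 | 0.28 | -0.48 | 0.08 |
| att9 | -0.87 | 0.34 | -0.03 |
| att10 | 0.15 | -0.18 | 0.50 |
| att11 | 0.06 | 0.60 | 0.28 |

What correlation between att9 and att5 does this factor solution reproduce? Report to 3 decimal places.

r̂ = Σ λ_i·λ_j across factors = (-0.87)(-0.10) + (0.34)(0.85) + (-0.03)(0.34)
  = +0.0870 +0.2890 -0.0102 = 0.3658

0.366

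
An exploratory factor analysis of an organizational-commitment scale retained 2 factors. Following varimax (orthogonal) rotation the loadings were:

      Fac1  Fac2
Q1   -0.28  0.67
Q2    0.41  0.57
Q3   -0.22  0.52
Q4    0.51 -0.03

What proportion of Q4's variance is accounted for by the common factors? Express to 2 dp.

h² = 0.51² + (-0.03)² = 0.2601 + 0.0009 = 0.2610

0.26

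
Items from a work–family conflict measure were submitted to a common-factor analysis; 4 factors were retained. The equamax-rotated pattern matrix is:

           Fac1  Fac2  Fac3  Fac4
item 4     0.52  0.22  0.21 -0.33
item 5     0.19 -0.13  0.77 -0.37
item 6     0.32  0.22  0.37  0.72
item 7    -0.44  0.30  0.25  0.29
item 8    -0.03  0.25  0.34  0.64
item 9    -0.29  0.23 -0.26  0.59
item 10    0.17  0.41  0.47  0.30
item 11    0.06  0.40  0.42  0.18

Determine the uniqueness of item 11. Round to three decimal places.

0.628

h² = 0.06² + 0.40² + 0.42² + 0.18² = 0.0036 + 0.1600 + 0.1764 + 0.0324 = 0.3724
Uniqueness u² = 1 − h² = 1 − 0.3724 = 0.6276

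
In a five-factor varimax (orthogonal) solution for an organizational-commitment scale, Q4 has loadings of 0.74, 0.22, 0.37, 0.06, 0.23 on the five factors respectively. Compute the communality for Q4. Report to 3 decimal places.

0.789

h² = 0.74² + 0.22² + 0.37² + 0.06² + 0.23² = 0.5476 + 0.0484 + 0.1369 + 0.0036 + 0.0529 = 0.7894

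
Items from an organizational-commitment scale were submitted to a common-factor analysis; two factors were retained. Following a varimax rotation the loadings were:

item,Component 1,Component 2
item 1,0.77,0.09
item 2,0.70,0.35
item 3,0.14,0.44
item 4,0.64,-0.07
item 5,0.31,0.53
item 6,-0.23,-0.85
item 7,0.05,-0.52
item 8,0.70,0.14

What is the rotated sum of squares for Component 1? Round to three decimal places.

SS loadings for Component 1 = 0.77² + 0.70² + 0.14² + 0.64² + 0.31² + (-0.23)² + 0.05² + 0.70² = 0.5929 + 0.4900 + 0.0196 + 0.4096 + 0.0961 + 0.0529 + 0.0025 + 0.4900 = 2.1536

2.154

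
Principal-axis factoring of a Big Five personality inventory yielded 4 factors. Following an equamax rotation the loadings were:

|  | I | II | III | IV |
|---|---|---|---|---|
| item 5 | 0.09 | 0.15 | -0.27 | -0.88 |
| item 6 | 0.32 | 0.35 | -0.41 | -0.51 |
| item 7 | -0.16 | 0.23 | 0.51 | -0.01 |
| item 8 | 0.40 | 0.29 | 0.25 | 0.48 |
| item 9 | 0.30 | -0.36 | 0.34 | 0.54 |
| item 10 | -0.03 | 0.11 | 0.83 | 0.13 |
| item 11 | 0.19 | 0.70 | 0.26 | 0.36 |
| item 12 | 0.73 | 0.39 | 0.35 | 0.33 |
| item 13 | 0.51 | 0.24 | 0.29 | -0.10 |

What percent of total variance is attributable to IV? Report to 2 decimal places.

SS loadings for IV = (-0.88)² + (-0.51)² + (-0.01)² + 0.48² + 0.54² + 0.13² + 0.36² + 0.33² + (-0.10)² = 1.8220
With 9 standardized items, total variance = 9. Proportion = 1.8220/9 = 0.2024 → 20.24%.

20.24%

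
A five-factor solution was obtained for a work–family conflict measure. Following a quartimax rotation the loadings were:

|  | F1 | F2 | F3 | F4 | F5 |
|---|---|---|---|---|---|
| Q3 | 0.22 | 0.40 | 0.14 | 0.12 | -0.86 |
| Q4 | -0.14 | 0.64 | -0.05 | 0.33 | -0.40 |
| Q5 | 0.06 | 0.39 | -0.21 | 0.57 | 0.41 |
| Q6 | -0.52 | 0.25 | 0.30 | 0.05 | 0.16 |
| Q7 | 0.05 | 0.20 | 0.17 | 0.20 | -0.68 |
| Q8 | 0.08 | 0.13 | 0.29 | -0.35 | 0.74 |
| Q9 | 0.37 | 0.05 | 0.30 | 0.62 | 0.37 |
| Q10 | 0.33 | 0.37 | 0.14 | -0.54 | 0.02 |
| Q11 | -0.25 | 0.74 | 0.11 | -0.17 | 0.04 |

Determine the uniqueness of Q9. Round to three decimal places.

h² = 0.37² + 0.05² + 0.30² + 0.62² + 0.37² = 0.1369 + 0.0025 + 0.0900 + 0.3844 + 0.1369 = 0.7507
Uniqueness u² = 1 − h² = 1 − 0.7507 = 0.2493

0.249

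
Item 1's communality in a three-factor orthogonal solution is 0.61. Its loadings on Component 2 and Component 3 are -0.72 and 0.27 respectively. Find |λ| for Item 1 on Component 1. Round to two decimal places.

0.14

Under orthogonal rotation h² = Σλ², so λ_Component 1² = h² − (0.5913) = 0.61 − 0.5913 = 0.0187.
|λ| = √0.0187 = 0.1367.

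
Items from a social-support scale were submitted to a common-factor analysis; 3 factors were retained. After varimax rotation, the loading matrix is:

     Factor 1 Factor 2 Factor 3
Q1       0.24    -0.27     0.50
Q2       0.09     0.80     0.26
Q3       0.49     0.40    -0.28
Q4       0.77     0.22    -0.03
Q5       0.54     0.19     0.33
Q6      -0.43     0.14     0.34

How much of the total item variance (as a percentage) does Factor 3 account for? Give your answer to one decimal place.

10.4%

SS loadings for Factor 3 = 0.50² + 0.26² + (-0.28)² + (-0.03)² + 0.33² + 0.34² = 0.6214
With 6 standardized items, total variance = 6. Proportion = 0.6214/6 = 0.1036 → 10.36%.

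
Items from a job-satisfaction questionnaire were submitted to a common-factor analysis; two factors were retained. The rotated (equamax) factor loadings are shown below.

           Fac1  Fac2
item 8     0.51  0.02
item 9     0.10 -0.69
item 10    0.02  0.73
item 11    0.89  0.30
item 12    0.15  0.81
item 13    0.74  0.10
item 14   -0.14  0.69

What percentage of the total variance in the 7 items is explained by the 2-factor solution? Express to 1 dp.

Communalities: 0.2605, 0.4861, 0.5333, 0.8821, 0.6786, 0.5576, 0.4957; Σh² = 3.8939.
Total variance with 7 standardized items is 7, so the solution explains 3.8939/7 = 0.5563 = 55.63%.

55.6%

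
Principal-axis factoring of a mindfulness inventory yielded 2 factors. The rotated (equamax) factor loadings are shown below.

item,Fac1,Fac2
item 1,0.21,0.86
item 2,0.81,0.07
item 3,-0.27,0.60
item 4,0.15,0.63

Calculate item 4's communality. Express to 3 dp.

0.419

h² = 0.15² + 0.63² = 0.0225 + 0.3969 = 0.4194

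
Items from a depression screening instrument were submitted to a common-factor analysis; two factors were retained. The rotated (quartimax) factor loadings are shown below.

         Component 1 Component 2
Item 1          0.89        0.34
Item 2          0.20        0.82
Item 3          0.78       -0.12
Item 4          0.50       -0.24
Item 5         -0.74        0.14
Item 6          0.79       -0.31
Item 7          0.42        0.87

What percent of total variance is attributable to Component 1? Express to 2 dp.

43.41%

SS loadings for Component 1 = 0.89² + 0.20² + 0.78² + 0.50² + (-0.74)² + 0.79² + 0.42² = 3.0386
With 7 standardized items, total variance = 7. Proportion = 3.0386/7 = 0.4341 → 43.41%.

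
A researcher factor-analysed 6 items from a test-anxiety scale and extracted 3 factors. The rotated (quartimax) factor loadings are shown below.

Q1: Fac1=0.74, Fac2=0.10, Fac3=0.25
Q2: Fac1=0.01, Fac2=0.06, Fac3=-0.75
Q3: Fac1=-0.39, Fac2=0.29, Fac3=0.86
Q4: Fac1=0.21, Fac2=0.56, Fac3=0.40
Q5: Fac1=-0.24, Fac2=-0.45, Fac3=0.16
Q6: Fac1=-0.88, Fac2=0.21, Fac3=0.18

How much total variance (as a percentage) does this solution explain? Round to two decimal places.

63.61%

Communalities: 0.6201, 0.5662, 0.9758, 0.5177, 0.2857, 0.8509; Σh² = 3.8164.
Total variance with 6 standardized items is 6, so the solution explains 3.8164/6 = 0.6361 = 63.61%.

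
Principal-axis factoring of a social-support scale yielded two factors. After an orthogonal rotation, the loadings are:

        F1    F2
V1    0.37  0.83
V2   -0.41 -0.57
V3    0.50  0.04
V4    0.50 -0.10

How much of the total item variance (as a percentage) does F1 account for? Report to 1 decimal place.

20.1%

SS loadings for F1 = 0.37² + (-0.41)² + 0.50² + 0.50² = 0.8050
With 4 standardized items, total variance = 4. Proportion = 0.8050/4 = 0.2012 → 20.12%.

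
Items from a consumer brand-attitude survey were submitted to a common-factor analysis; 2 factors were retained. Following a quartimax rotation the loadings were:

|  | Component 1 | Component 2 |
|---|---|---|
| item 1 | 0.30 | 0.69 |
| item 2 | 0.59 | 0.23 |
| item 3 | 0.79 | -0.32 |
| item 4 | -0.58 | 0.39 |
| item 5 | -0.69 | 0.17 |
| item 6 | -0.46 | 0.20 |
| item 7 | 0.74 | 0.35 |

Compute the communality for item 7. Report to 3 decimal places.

0.670

h² = 0.74² + 0.35² = 0.5476 + 0.1225 = 0.6701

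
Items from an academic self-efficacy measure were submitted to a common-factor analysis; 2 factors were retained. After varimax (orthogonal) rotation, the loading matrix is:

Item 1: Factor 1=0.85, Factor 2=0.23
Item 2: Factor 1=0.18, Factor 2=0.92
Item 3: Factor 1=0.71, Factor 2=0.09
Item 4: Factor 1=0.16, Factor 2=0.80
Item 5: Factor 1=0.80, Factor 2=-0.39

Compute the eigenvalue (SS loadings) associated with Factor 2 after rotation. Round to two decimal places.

1.70

SS loadings for Factor 2 = 0.23² + 0.92² + 0.09² + 0.80² + (-0.39)² = 0.0529 + 0.8464 + 0.0081 + 0.6400 + 0.1521 = 1.6995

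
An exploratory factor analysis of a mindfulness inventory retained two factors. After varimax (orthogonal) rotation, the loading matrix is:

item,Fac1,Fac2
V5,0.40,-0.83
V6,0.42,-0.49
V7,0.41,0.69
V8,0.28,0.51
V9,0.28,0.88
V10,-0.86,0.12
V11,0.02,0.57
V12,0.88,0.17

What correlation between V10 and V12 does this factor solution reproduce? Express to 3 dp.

r̂ = Σ λ_i·λ_j across factors = (-0.86)(0.88) + (0.12)(0.17)
  = -0.7568 +0.0204 = -0.7364

-0.736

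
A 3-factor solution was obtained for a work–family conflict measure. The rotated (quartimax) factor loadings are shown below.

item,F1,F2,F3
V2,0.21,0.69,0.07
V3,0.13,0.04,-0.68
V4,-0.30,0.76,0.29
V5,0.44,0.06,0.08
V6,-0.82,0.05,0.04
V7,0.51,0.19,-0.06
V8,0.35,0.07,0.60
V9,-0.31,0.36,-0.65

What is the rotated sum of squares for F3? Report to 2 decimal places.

SS loadings for F3 = 0.07² + (-0.68)² + 0.29² + 0.08² + 0.04² + (-0.06)² + 0.60² + (-0.65)² = 0.0049 + 0.4624 + 0.0841 + 0.0064 + 0.0016 + 0.0036 + 0.3600 + 0.4225 = 1.3455

1.35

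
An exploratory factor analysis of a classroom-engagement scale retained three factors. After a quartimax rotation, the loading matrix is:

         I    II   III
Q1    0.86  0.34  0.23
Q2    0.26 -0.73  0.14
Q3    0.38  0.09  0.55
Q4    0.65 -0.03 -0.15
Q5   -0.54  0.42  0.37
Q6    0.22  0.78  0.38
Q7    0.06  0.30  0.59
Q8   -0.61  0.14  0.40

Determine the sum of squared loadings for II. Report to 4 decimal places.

1.5519

SS loadings for II = 0.34² + (-0.73)² + 0.09² + (-0.03)² + 0.42² + 0.78² + 0.30² + 0.14² = 0.1156 + 0.5329 + 0.0081 + 0.0009 + 0.1764 + 0.6084 + 0.0900 + 0.0196 = 1.5519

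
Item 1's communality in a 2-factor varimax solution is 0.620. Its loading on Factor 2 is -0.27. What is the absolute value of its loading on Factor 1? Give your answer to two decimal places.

Under orthogonal rotation h² = Σλ², so λ_Factor 1² = h² − (0.0729) = 0.620 − 0.0729 = 0.5471.
|λ| = √0.5471 = 0.7397.

0.74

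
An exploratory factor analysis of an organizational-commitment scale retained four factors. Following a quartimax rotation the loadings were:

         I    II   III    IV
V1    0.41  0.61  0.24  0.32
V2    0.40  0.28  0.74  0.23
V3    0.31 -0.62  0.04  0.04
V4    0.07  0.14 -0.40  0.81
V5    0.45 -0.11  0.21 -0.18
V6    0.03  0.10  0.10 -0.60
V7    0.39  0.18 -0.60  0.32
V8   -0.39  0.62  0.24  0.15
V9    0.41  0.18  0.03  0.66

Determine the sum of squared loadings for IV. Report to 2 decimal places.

1.77

SS loadings for IV = 0.32² + 0.23² + 0.04² + 0.81² + (-0.18)² + (-0.60)² + 0.32² + 0.15² + 0.66² = 0.1024 + 0.0529 + 0.0016 + 0.6561 + 0.0324 + 0.3600 + 0.1024 + 0.0225 + 0.4356 = 1.7659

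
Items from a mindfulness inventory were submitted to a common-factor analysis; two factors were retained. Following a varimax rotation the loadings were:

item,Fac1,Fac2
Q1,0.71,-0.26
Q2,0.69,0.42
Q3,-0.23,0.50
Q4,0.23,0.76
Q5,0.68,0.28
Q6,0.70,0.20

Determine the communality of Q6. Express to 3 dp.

0.530

h² = 0.70² + 0.20² = 0.4900 + 0.0400 = 0.5300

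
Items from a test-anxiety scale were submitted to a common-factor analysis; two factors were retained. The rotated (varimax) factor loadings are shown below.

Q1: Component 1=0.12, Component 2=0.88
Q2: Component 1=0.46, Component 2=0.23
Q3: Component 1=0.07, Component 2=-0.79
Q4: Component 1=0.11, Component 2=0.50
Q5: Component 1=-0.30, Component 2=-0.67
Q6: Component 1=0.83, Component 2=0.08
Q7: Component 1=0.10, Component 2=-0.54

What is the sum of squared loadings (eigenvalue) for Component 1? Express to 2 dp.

1.03

SS loadings for Component 1 = 0.12² + 0.46² + 0.07² + 0.11² + (-0.30)² + 0.83² + 0.10² = 0.0144 + 0.2116 + 0.0049 + 0.0121 + 0.0900 + 0.6889 + 0.0100 = 1.0319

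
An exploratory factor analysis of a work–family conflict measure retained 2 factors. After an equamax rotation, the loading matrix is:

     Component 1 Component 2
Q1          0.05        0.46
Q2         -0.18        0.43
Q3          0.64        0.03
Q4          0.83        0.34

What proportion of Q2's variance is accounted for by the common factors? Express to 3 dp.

h² = (-0.18)² + 0.43² = 0.0324 + 0.1849 = 0.2173

0.217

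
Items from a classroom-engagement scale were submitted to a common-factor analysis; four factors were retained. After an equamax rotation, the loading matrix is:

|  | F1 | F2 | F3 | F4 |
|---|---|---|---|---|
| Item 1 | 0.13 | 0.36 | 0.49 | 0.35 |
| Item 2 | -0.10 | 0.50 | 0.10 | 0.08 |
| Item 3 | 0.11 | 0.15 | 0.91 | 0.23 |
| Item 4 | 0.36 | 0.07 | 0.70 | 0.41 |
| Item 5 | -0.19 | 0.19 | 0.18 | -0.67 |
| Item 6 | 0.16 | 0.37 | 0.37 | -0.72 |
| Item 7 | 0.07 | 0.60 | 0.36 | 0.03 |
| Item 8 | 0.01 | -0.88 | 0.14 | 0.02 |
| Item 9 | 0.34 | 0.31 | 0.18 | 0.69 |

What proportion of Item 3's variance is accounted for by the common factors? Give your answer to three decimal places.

0.916

h² = 0.11² + 0.15² + 0.91² + 0.23² = 0.0121 + 0.0225 + 0.8281 + 0.0529 = 0.9156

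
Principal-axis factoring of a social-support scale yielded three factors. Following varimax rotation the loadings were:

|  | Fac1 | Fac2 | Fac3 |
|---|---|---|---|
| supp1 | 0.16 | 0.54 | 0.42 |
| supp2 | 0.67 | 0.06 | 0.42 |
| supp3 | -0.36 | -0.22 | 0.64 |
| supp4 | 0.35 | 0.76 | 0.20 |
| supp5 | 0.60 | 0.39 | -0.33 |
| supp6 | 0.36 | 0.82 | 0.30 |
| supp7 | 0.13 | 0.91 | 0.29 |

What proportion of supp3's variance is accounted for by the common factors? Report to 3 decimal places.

0.588

h² = (-0.36)² + (-0.22)² + 0.64² = 0.1296 + 0.0484 + 0.4096 = 0.5876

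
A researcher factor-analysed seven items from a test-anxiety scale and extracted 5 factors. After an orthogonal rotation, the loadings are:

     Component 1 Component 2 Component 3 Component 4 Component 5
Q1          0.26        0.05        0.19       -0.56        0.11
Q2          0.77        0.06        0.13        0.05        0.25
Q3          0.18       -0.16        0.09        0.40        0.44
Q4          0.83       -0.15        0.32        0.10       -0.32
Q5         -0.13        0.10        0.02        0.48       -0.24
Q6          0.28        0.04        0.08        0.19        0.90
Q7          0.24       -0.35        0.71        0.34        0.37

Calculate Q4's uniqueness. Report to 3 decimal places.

h² = 0.83² + (-0.15)² + 0.32² + 0.10² + (-0.32)² = 0.6889 + 0.0225 + 0.1024 + 0.0100 + 0.1024 = 0.9262
Uniqueness u² = 1 − h² = 1 − 0.9262 = 0.0738

0.074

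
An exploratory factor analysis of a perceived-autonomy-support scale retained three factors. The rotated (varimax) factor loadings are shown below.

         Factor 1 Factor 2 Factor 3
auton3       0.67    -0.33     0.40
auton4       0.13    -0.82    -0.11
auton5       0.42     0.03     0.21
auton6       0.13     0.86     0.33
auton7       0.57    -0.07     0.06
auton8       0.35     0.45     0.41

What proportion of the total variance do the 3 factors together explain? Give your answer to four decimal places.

SS loadings by factor: 1.1065, 1.7292, 0.4968; total = 3.3325.
Total variance with 6 standardized items is 6, so the solution explains 3.3325/6 = 0.5554.

0.5554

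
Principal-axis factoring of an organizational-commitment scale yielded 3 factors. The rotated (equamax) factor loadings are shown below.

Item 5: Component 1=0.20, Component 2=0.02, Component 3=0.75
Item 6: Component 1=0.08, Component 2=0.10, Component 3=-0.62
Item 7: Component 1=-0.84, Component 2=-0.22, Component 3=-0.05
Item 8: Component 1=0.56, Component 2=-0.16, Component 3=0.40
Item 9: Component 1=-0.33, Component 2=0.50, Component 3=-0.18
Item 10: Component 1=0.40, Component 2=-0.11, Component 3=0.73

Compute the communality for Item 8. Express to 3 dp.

h² = 0.56² + (-0.16)² + 0.40² = 0.3136 + 0.0256 + 0.1600 = 0.4992

0.499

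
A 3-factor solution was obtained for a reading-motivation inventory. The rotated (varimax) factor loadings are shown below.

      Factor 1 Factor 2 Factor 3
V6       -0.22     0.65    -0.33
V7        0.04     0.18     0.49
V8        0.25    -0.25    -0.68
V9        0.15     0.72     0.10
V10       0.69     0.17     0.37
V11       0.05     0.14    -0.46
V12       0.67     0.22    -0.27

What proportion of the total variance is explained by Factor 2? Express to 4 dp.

SS loadings for Factor 2 = 0.65² + 0.18² + (-0.25)² + 0.72² + 0.17² + 0.14² + 0.22² = 1.1327
Proportion of variance = 1.1327 / 7 = 0.1618.

0.1618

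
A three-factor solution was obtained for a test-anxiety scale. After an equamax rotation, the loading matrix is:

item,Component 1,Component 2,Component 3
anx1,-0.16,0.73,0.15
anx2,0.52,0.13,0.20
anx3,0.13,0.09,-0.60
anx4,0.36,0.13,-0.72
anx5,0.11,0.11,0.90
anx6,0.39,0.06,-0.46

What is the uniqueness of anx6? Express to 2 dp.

h² = 0.39² + 0.06² + (-0.46)² = 0.1521 + 0.0036 + 0.2116 = 0.3673
Uniqueness u² = 1 − h² = 1 − 0.3673 = 0.6327

0.63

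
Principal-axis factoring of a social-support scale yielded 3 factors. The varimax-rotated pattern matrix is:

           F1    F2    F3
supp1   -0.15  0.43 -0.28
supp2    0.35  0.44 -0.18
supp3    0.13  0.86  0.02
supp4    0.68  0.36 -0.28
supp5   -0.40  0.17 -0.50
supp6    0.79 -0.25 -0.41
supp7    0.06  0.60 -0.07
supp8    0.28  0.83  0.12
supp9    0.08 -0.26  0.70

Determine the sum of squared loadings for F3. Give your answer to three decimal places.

1.117

SS loadings for F3 = (-0.28)² + (-0.18)² + 0.02² + (-0.28)² + (-0.50)² + (-0.41)² + (-0.07)² + 0.12² + 0.70² = 0.0784 + 0.0324 + 0.0004 + 0.0784 + 0.2500 + 0.1681 + 0.0049 + 0.0144 + 0.4900 = 1.1170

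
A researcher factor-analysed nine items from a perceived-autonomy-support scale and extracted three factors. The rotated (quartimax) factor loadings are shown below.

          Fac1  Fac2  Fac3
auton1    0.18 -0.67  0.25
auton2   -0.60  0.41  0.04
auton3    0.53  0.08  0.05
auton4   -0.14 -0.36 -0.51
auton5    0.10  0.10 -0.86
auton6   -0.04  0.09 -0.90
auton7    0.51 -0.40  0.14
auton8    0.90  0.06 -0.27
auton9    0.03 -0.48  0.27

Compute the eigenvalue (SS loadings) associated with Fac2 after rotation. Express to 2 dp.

SS loadings for Fac2 = (-0.67)² + 0.41² + 0.08² + (-0.36)² + 0.10² + 0.09² + (-0.40)² + 0.06² + (-0.48)² = 0.4489 + 0.1681 + 0.0064 + 0.1296 + 0.0100 + 0.0081 + 0.1600 + 0.0036 + 0.2304 = 1.1651

1.17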